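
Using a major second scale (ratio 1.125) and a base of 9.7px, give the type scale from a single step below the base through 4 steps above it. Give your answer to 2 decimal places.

Step -1: 9.7 ÷ 1.125 = 8.62
Step 0: 9.7px
Step 1: 9.7 × 1.125 = 10.91
Step 2: 9.7 × 1.125² = 12.28
Step 3: 9.7 × 1.125³ = 13.81
Step 4: 9.7 × 1.125⁴ = 15.54

8.62px, 9.70px, 10.91px, 12.28px, 13.81px, 15.54px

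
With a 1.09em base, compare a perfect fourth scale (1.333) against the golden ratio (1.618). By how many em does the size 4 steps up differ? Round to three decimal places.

Perfect fourth: 1.09 × 1.333⁴ = 3.44149em
Golden ratio: 1.09 × 1.618⁴ = 7.47034em
Difference: 7.47034 − 3.44149 = 4.02885em

4.029em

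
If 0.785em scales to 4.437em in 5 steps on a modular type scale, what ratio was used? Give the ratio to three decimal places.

The ratio satisfies 0.785 × r⁵ = 4.437, so r = (4.437 / 0.785)^(1/5).
r = 5.6522^(1/5) ≈ 1.4140

1.414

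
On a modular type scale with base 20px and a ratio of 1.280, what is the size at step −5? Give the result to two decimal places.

5.82px

20.0 ÷ 1.280⁵ = 20.0 ÷ 3.43597 ≈ 5.82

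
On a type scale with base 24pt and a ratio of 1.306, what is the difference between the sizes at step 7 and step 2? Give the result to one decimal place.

Step 2: 24.0 × 1.306² = 40.935pt
Step 7: 24.0 × 1.306⁷ = 155.530pt
Difference: 155.530 − 40.935 = 114.595pt

114.6pt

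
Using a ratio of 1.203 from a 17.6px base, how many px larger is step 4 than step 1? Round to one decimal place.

Step 1: 17.6 × 1.203 = 21.173px
Step 4: 17.6 × 1.203⁴ = 36.862px
Difference: 36.862 − 21.173 = 15.689px

15.7px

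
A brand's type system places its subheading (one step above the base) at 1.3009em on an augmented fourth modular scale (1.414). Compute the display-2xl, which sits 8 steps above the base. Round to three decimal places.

14.702em

1.3009 × 1.414⁷ = 1.3009 × 11.30175 ≈ 14.702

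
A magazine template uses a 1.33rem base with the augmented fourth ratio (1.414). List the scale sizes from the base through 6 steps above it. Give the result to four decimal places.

1.3300rem, 1.8806rem, 2.6592rem, 3.7601rem, 5.3168rem, 7.5179rem, 10.6304rem

Step 0: 1.33rem
Step 1: 1.33 × 1.414 = 1.8806
Step 2: 1.33 × 1.414² = 2.6592
Step 3: 1.33 × 1.414³ = 3.7601
Step 4: 1.33 × 1.414⁴ = 5.3168
Step 5: 1.33 × 1.414⁵ = 7.5179
Step 6: 1.33 × 1.414⁶ = 10.6304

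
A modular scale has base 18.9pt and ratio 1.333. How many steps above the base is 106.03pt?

6

1.333ⁿ = 106.03 / 18.9 = 5.6101
n = ln(5.6101) / ln(1.333) = 1.7246 / 0.2874 ≈ 6.00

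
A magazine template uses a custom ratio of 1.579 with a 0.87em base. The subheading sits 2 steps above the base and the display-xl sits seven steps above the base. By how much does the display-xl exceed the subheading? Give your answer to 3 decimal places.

19.122em

Step 2: 0.87 × 1.579² = 2.16912em
Step 7: 0.87 × 1.579⁷ = 21.29091em
Difference: 21.29091 − 2.16912 = 19.12179em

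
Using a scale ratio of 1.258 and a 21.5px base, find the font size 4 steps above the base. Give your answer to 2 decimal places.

A modular type scale is a geometric sequence: sizeₙ = base × rⁿ.
21.5 × 1.258⁴ = 21.5 × 2.50451 ≈ 53.85

53.85px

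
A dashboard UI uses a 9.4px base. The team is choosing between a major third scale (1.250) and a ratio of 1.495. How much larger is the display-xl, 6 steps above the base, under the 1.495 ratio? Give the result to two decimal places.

69.09px

Major third: 9.4 × 1.250⁶ = 35.8582px
At 1.495: 9.4 × 1.495⁶ = 104.9482px
Difference: 104.9482 − 35.8582 = 69.0900px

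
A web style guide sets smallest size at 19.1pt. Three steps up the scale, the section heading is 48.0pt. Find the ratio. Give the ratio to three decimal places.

1.360

The ratio satisfies 19.1 × r³ = 48.0, so r = (48.0 / 19.1)^(1/3).
r = 2.5131^(1/3) ≈ 1.3596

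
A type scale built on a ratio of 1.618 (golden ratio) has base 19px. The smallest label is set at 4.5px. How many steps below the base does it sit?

3

1.618ⁿ = 19 / 4.5 = 4.2222
n = ln(4.2222) / ln(1.618) = 1.4404 / 0.4812 ≈ 2.99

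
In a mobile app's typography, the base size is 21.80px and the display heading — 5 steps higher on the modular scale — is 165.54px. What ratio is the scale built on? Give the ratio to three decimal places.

r⁵ = 165.54 / 21.80, so r = (165.54/21.80)^(1/5).
r = 7.5936^(1/5) ≈ 1.5000

1.500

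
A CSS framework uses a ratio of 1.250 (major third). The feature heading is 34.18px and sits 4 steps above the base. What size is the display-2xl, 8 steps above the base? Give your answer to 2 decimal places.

83.45px

34.18 × 1.250⁴ = 34.18 × 2.44141 ≈ 83.447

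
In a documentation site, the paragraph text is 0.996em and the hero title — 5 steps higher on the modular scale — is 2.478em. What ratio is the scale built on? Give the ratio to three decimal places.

The ratio satisfies 0.996 × r⁵ = 2.478, so r = (2.478 / 0.996)^(1/5).
r = 2.4880^(1/5) ≈ 1.2000

1.200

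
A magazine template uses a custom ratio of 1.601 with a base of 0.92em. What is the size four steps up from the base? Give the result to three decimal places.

6.044em

Every step multiplies by the scale ratio.
0.92 × 1.601⁴ = 0.92 × 6.57000 ≈ 6.044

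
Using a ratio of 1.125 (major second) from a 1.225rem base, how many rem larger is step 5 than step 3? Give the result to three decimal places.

Step 3: 1.225 × 1.125³ = 1.74419rem
Step 5: 1.225 × 1.125⁵ = 2.20749rem
Difference: 2.20749 − 1.74419 = 0.46330rem

0.463rem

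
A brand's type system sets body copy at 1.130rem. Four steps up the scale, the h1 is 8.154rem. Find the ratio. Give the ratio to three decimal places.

1.639

The ratio satisfies 1.130 × r⁴ = 8.154, so r = (8.154 / 1.130)^(1/4).
r = 7.2159^(1/4) ≈ 1.6390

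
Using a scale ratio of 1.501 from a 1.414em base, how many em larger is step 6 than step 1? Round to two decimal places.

14.05em

Step 1: 1.414 × 1.501 = 2.1224em
Step 6: 1.414 × 1.501⁶ = 16.1709em
Difference: 16.1709 − 2.1224 = 14.0485em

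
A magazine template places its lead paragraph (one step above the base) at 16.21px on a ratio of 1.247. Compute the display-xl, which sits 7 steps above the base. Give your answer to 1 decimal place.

61.0px

16.21 × 1.247⁶ = 16.21 × 3.76009 ≈ 60.951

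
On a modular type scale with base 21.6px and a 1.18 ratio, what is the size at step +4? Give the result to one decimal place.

21.6 × 1.18⁴ = 21.6 × 1.93878 ≈ 41.88

41.9px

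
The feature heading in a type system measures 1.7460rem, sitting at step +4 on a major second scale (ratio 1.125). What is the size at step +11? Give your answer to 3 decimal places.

1.7460 × 1.125⁷ = 1.7460 × 2.28070 ≈ 3.982

3.982rem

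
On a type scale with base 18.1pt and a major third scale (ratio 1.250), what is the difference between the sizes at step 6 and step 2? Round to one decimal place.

40.8pt

Step 2: 18.1 × 1.250² = 28.281pt
Step 6: 18.1 × 1.250⁶ = 69.046pt
Difference: 69.046 − 28.281 = 40.765pt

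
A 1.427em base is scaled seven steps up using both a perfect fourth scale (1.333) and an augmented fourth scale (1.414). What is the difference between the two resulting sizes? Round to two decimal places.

5.46em

Perfect fourth: 1.427 × 1.333⁷ = 10.6717em
Augmented fourth: 1.427 × 1.414⁷ = 16.1276em
Difference: 16.1276 − 10.6717 = 5.4559em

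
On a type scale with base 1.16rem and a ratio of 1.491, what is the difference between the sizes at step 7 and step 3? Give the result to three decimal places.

Step 3: 1.16 × 1.491³ = 3.84495rem
Step 7: 1.16 × 1.491⁷ = 19.00210rem
Difference: 19.00210 − 3.84495 = 15.15715rem

15.157rem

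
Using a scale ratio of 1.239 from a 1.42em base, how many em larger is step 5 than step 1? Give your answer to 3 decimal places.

2.387em

Step 1: 1.42 × 1.239 = 1.75938em
Step 5: 1.42 × 1.239⁵ = 4.14615em
Difference: 4.14615 − 1.75938 = 2.38677em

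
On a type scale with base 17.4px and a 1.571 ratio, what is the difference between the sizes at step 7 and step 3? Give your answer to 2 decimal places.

Step 3: 17.4 × 1.571³ = 67.4649px
Step 7: 17.4 × 1.571⁷ = 410.9439px
Difference: 410.9439 − 67.4649 = 343.4790px

343.48px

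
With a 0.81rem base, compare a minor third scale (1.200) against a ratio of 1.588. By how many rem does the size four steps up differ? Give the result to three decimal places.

Minor third: 0.81 × 1.200⁴ = 1.67962rem
At 1.588: 0.81 × 1.588⁴ = 5.15095rem
Difference: 5.15095 − 1.67962 = 3.47133rem

3.471rem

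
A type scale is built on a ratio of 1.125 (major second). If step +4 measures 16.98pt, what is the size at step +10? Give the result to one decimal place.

16.98 × 1.125⁶ = 16.98 × 2.02729 ≈ 34.423

34.4pt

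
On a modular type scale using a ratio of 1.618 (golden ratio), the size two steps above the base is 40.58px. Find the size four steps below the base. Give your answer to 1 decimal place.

Moving from step +2 to step -4 is 6 steps down, so divide by r⁶.
40.58 ÷ 1.618⁶ = 40.58 ÷ 17.94201 ≈ 2.262

2.3px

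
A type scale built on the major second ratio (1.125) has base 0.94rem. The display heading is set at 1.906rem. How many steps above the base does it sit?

6

1.125ⁿ = 1.906 / 0.94 = 2.0277
n = ln(2.0277) / ln(1.125) = 0.7069 / 0.1178 ≈ 6.00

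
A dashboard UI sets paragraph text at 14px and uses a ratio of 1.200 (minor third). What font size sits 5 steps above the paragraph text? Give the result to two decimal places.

Each step on a modular scale multiplies by the ratio, so the size n steps from the base is base × ratioⁿ.
14.0 × 1.200⁵ = 14.0 × 2.48832 ≈ 34.84

34.84px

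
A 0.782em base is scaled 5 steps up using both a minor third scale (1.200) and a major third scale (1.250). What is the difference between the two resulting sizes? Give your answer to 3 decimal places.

0.441em

Minor third: 0.782 × 1.200⁵ = 1.94587em
Major third: 0.782 × 1.250⁵ = 2.38647em
Difference: 2.38647 − 1.94587 = 0.44060em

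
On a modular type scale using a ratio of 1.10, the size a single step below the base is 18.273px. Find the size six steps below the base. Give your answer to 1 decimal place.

11.3px

18.273 ÷ 1.10⁵ = 18.273 ÷ 1.61051 ≈ 11.346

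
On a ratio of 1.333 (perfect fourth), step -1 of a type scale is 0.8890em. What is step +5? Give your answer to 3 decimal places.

4.987em

Moving from step -1 to step +5 is 6 steps up, so multiply by r⁶.
0.8890 × 1.333⁶ = 0.8890 × 5.61023 ≈ 4.987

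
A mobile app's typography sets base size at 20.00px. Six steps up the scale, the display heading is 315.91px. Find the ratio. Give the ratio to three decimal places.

1.584

r⁶ = 315.91 / 20.00, so r = (315.91/20.00)^(1/6).
r = 15.7955^(1/6) ≈ 1.5840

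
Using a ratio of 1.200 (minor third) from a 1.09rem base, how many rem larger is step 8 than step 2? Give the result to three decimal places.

Step 2: 1.09 × 1.200² = 1.56960rem
Step 8: 1.09 × 1.200⁸ = 4.68680rem
Difference: 4.68680 − 1.56960 = 3.11720rem

3.117rem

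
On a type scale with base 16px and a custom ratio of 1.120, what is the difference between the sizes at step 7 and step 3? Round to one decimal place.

Step 3: 16.0 × 1.120³ = 22.479px
Step 7: 16.0 × 1.120⁷ = 35.371px
Difference: 35.371 − 22.479 = 12.892px

12.9px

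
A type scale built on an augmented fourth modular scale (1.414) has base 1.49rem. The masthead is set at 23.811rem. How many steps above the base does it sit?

8

1.414ⁿ = 23.811 / 1.49 = 15.9805
n = ln(15.9805) / ln(1.414) = 2.7714 / 0.3464 ≈ 8.00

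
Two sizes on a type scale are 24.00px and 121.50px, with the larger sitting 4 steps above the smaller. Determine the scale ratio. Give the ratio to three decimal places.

The ratio satisfies 24.00 × r⁴ = 121.50, so r = (121.50 / 24.00)^(1/4).
r = 5.0625^(1/4) ≈ 1.5000

1.500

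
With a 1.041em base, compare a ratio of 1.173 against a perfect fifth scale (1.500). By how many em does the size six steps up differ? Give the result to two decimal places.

9.15em

At 1.173: 1.041 × 1.173⁶ = 2.7117em
Perfect fifth: 1.041 × 1.500⁶ = 11.8576em
Difference: 11.8576 − 2.7117 = 9.1459em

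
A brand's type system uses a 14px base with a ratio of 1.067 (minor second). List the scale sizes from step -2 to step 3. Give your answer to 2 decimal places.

12.30px, 13.12px, 14.00px, 14.94px, 15.94px, 17.01px

Step -2: 14.0 ÷ 1.067² = 12.30
Step -1: 14.0 ÷ 1.067 = 13.12
Step 0: 14px
Step 1: 14.0 × 1.067 = 14.94
Step 2: 14.0 × 1.067² = 15.94
Step 3: 14.0 × 1.067³ = 17.01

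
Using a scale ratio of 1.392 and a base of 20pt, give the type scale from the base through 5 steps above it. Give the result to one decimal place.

20.0pt, 27.8pt, 38.8pt, 53.9pt, 75.1pt, 104.5pt

Step 0: 20pt
Step 1: 20.0 × 1.392 = 27.8
Step 2: 20.0 × 1.392² = 38.8
Step 3: 20.0 × 1.392³ = 53.9
Step 4: 20.0 × 1.392⁴ = 75.1
Step 5: 20.0 × 1.392⁵ = 104.5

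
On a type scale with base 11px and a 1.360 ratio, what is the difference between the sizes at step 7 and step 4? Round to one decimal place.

57.0px

Step 4: 11.0 × 1.360⁴ = 37.631px
Step 7: 11.0 × 1.360⁷ = 94.660px
Difference: 94.660 − 37.631 = 57.029px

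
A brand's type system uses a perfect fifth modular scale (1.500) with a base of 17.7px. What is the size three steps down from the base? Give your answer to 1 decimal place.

5.2px

17.7 ÷ 1.500³ = 17.7 ÷ 3.37500 ≈ 5.24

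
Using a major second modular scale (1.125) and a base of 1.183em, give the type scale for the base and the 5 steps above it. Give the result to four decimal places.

1.1830em, 1.3309em, 1.4972em, 1.6844em, 1.8949em, 2.1318em

Step 0: 1.183em
Step 1: 1.183 × 1.125 = 1.3309
Step 2: 1.183 × 1.125² = 1.4972
Step 3: 1.183 × 1.125³ = 1.6844
Step 4: 1.183 × 1.125⁴ = 1.8949
Step 5: 1.183 × 1.125⁵ = 2.1318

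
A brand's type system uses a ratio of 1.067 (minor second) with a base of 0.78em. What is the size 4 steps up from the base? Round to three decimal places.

1.011em

Every step multiplies by the scale ratio.
0.78 × 1.067⁴ = 0.78 × 1.29616 ≈ 1.011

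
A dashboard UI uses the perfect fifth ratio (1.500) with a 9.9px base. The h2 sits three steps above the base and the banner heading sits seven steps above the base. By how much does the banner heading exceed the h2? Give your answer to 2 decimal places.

135.74px

Step 3: 9.9 × 1.500³ = 33.4125px
Step 7: 9.9 × 1.500⁷ = 169.1508px
Difference: 169.1508 − 33.4125 = 135.7383px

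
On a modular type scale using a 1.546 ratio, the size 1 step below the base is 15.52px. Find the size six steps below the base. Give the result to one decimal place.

1.8px

Moving from step -1 to step -6 is 5 steps down, so divide by r⁵.
15.52 ÷ 1.546⁵ = 15.52 ÷ 8.83176 ≈ 1.757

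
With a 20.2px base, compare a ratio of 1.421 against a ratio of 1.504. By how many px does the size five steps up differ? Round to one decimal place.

At 1.421: 20.2 × 1.421⁵ = 117.037px
At 1.504: 20.2 × 1.504⁵ = 155.450px
Difference: 155.450 − 117.037 = 38.413px

38.4px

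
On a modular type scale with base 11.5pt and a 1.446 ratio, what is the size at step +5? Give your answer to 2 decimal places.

72.70pt

11.5 × 1.446⁵ = 11.5 × 6.32181 ≈ 72.70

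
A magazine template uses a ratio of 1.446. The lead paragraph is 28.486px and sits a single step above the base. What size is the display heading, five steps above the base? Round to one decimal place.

124.5px

28.486 × 1.446⁴ = 28.486 × 4.37193 ≈ 124.539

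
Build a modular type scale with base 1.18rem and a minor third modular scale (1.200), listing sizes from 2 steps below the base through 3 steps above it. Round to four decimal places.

Step -2: 1.18 ÷ 1.200² = 0.8194
Step -1: 1.18 ÷ 1.200 = 0.9833
Step 0: 1.18rem
Step 1: 1.18 × 1.200 = 1.4160
Step 2: 1.18 × 1.200² = 1.6992
Step 3: 1.18 × 1.200³ = 2.0390

0.8194rem, 0.9833rem, 1.1800rem, 1.4160rem, 1.6992rem, 2.0390rem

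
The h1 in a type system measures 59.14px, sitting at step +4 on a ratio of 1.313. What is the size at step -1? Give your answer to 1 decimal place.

15.2px

59.14 ÷ 1.313⁵ = 59.14 ÷ 3.90233 ≈ 15.155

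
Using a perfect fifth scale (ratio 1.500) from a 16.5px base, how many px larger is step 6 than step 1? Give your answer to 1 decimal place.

Step 1: 16.5 × 1.500 = 24.750px
Step 6: 16.5 × 1.500⁶ = 187.945px
Difference: 187.945 − 24.750 = 163.195px

163.2px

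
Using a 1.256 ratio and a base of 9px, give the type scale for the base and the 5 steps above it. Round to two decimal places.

9.00px, 11.30px, 14.20px, 17.83px, 22.40px, 28.13px

Step 0: 9px
Step 1: 9.0 × 1.256 = 11.30
Step 2: 9.0 × 1.256² = 14.20
Step 3: 9.0 × 1.256³ = 17.83
Step 4: 9.0 × 1.256⁴ = 22.40
Step 5: 9.0 × 1.256⁵ = 28.13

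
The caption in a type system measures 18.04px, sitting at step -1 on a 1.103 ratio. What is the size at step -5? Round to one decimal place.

The gap is -5 − (-1) = -4 steps, so the factor is 1.103^-4.
18.04 ÷ 1.103⁴ = 18.04 ÷ 1.48014 ≈ 12.188

12.2px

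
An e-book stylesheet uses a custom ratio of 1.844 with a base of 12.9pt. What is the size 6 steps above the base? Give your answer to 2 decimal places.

507.17pt

12.9 × 1.844⁶ = 12.9 × 39.31565 ≈ 507.17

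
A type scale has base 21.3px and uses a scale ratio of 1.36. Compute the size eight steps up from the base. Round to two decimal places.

249.28px

21.3 × 1.36⁸ = 21.3 × 11.70338 ≈ 249.28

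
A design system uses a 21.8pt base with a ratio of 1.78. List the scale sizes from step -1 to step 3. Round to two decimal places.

Step -1: 21.8 ÷ 1.78 = 12.25
Step 0: 21.8pt
Step 1: 21.8 × 1.78 = 38.80
Step 2: 21.8 × 1.78² = 69.07
Step 3: 21.8 × 1.78³ = 122.95

12.25pt, 21.80pt, 38.80pt, 69.07pt, 122.95pt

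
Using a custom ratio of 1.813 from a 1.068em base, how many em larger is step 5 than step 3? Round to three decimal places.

14.555em

Step 3: 1.068 × 1.813³ = 6.36451em
Step 5: 1.068 × 1.813⁵ = 20.91993em
Difference: 20.91993 − 6.36451 = 14.55542em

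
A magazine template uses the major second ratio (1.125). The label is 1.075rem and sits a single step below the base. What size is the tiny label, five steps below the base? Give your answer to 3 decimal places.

Moving from step -1 to step -5 is 4 steps down, so divide by r⁴.
1.075 ÷ 1.125⁴ = 1.075 ÷ 1.60181 ≈ 0.671

0.671rem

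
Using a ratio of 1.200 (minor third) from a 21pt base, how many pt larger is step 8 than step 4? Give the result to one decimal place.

46.8pt

Step 4: 21.0 × 1.200⁴ = 43.546pt
Step 8: 21.0 × 1.200⁸ = 90.296pt
Difference: 90.296 − 43.546 = 46.750pt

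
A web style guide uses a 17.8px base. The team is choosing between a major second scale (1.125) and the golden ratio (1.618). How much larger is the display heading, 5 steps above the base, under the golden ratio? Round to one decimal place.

Major second: 17.8 × 1.125⁵ = 32.076px
Golden ratio: 17.8 × 1.618⁵ = 197.384px
Difference: 197.384 − 32.076 = 165.308px

165.3px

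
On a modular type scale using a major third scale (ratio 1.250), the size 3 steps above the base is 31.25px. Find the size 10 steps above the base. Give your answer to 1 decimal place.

149.0px

31.25 × 1.250⁷ = 31.25 × 4.76837 ≈ 149.012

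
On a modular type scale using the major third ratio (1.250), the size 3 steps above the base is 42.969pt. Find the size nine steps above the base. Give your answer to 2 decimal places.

42.969 × 1.250⁶ = 42.969 × 3.81470 ≈ 163.914

163.91pt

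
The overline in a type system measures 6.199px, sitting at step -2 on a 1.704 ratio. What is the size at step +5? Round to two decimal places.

258.59px

Moving from step -2 to step +5 is 7 steps up, so multiply by r⁷.
6.199 × 1.704⁷ = 6.199 × 41.71451 ≈ 258.588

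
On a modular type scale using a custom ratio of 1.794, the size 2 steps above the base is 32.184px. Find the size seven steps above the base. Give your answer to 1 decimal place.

Moving from step +2 to step +7 is 5 steps up, so multiply by r⁵.
32.184 × 1.794⁵ = 32.184 × 18.58284 ≈ 598.070

598.1px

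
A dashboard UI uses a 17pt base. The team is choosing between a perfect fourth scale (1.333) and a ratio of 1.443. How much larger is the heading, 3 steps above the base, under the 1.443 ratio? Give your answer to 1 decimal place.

10.8pt

Perfect fourth: 17.0 × 1.333³ = 40.266pt
At 1.443: 17.0 × 1.443³ = 51.080pt
Difference: 51.080 − 40.266 = 10.814pt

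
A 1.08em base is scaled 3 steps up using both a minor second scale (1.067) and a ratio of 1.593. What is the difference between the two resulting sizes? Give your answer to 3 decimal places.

3.054em

Minor second: 1.08 × 1.067³ = 1.31195em
At 1.593: 1.08 × 1.593³ = 4.36587em
Difference: 4.36587 − 1.31195 = 3.05392em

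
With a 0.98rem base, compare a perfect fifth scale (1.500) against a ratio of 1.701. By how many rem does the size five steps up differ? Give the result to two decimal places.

Perfect fifth: 0.98 × 1.500⁵ = 7.4419rem
At 1.701: 0.98 × 1.701⁵ = 13.9556rem
Difference: 13.9556 − 7.4419 = 6.5137rem

6.51rem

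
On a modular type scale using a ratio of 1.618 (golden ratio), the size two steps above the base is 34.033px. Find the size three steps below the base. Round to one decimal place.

Moving from step +2 to step -3 is 5 steps down, so divide by r⁵.
34.033 ÷ 1.618⁵ = 34.033 ÷ 11.08901 ≈ 3.069

3.1px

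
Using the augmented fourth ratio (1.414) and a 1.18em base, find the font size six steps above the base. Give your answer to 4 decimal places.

9.4314em

1.18 × 1.414⁶ = 1.18 × 7.99275 ≈ 9.4314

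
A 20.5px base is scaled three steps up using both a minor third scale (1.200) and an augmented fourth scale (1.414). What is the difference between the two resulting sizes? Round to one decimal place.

Minor third: 20.5 × 1.200³ = 35.424px
Augmented fourth: 20.5 × 1.414³ = 57.956px
Difference: 57.956 − 35.424 = 22.532px

22.5px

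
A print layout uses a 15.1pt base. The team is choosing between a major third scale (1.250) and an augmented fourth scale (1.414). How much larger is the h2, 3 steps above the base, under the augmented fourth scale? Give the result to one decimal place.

13.2pt

Major third: 15.1 × 1.250³ = 29.492pt
Augmented fourth: 15.1 × 1.414³ = 42.690pt
Difference: 42.690 − 29.492 = 13.198pt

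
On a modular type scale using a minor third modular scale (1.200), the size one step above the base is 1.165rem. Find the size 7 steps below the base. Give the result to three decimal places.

Moving from step +1 to step -7 is 8 steps down, so divide by r⁸.
1.165 ÷ 1.200⁸ = 1.165 ÷ 4.29982 ≈ 0.271

0.271rem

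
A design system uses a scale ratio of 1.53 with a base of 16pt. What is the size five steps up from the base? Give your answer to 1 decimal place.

16.0 × 1.53⁵ = 16.0 × 8.38411 ≈ 134.15

134.1pt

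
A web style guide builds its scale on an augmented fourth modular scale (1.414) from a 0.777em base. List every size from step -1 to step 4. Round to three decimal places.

0.550em, 0.777em, 1.099em, 1.554em, 2.197em, 3.106em

Step -1: 0.777 ÷ 1.414 = 0.550
Step 0: 0.777em
Step 1: 0.777 × 1.414 = 1.099
Step 2: 0.777 × 1.414² = 1.554
Step 3: 0.777 × 1.414³ = 2.197
Step 4: 0.777 × 1.414⁴ = 3.106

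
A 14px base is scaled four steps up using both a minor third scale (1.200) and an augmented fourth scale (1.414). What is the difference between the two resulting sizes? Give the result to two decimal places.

26.94px

Minor third: 14.0 × 1.200⁴ = 29.0304px
Augmented fourth: 14.0 × 1.414⁴ = 55.9662px
Difference: 55.9662 − 29.0304 = 26.9358px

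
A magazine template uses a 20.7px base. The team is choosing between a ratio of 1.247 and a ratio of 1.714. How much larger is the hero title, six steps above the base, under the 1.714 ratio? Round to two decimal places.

At 1.247: 20.7 × 1.247⁶ = 77.8339px
At 1.714: 20.7 × 1.714⁶ = 524.8501px
Difference: 524.8501 − 77.8339 = 447.0162px

447.02px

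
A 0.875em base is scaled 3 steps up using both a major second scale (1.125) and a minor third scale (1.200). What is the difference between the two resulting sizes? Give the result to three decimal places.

Major second: 0.875 × 1.125³ = 1.24585em
Minor third: 0.875 × 1.200³ = 1.51200em
Difference: 1.51200 − 1.24585 = 0.26615em

0.266em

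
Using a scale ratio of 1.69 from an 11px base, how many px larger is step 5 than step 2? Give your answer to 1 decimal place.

Step 2: 11.0 × 1.69² = 31.417px
Step 5: 11.0 × 1.69⁵ = 151.644px
Difference: 151.644 − 31.417 = 120.227px

120.2px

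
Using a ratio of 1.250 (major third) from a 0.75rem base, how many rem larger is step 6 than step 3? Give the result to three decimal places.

1.396rem

Step 3: 0.75 × 1.250³ = 1.46484rem
Step 6: 0.75 × 1.250⁶ = 2.86102rem
Difference: 2.86102 − 1.46484 = 1.39618rem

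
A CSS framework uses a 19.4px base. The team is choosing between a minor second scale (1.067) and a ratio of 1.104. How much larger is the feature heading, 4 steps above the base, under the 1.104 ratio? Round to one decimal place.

3.7px

Minor second: 19.4 × 1.067⁴ = 25.145px
At 1.104: 19.4 × 1.104⁴ = 28.819px
Difference: 28.819 − 25.145 = 3.674px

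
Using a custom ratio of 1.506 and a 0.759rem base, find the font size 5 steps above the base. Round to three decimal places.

A modular type scale is a geometric sequence: sizeₙ = base × rⁿ.
0.759 × 1.506⁵ = 0.759 × 7.74684 ≈ 5.880

5.880rem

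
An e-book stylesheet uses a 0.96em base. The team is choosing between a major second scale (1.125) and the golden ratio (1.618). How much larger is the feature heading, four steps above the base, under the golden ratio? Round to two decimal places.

Major second: 0.96 × 1.125⁴ = 1.5377em
Golden ratio: 0.96 × 1.618⁴ = 6.5794em
Difference: 6.5794 − 1.5377 = 5.0417em

5.04em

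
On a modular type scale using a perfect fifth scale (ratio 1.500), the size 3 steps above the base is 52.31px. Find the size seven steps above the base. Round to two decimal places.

52.31 × 1.500⁴ = 52.31 × 5.06250 ≈ 264.819

264.82px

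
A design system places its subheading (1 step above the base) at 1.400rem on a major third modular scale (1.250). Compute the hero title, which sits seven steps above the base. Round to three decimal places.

1.400 × 1.250⁶ = 1.400 × 3.81470 ≈ 5.341

5.341rem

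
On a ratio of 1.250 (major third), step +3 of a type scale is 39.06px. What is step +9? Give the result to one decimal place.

149.0px

39.06 × 1.250⁶ = 39.06 × 3.81470 ≈ 149.002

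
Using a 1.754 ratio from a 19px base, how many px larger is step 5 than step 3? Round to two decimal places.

Step 3: 19.0 × 1.754³ = 102.5280px
Step 5: 19.0 × 1.754⁵ = 315.4289px
Difference: 315.4289 − 102.5280 = 212.9009px

212.90px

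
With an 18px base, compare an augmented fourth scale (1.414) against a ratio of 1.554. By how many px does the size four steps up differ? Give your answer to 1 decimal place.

33.0px

Augmented fourth: 18.0 × 1.414⁴ = 71.957px
At 1.554: 18.0 × 1.554⁴ = 104.973px
Difference: 104.973 − 71.957 = 33.016px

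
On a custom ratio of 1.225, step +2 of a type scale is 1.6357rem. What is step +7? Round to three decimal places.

1.6357 × 1.225⁵ = 1.6357 × 2.75855 ≈ 4.512

4.512rem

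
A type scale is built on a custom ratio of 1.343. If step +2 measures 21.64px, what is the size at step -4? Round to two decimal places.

3.69px

Moving from step +2 to step -4 is 6 steps down, so divide by r⁶.
21.64 ÷ 1.343⁶ = 21.64 ÷ 5.86754 ≈ 3.688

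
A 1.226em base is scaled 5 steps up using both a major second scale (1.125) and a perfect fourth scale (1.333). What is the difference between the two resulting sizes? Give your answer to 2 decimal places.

Major second: 1.226 × 1.125⁵ = 2.2093em
Perfect fourth: 1.226 × 1.333⁵ = 5.1599em
Difference: 5.1599 − 2.2093 = 2.9506em

2.95em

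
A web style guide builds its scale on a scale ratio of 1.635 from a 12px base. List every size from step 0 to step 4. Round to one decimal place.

Step 0: 12px
Step 1: 12.0 × 1.635 = 19.6
Step 2: 12.0 × 1.635² = 32.1
Step 3: 12.0 × 1.635³ = 52.4
Step 4: 12.0 × 1.635⁴ = 85.8

12.0px, 19.6px, 32.1px, 52.4px, 85.8px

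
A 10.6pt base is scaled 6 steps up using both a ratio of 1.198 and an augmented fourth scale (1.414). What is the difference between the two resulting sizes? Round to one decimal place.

53.4pt

At 1.198: 10.6 × 1.198⁶ = 31.336pt
Augmented fourth: 10.6 × 1.414⁶ = 84.723pt
Difference: 84.723 − 31.336 = 53.387pt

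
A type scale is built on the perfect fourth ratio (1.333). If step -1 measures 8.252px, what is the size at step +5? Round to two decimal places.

46.30px

The gap is 5 − (-1) = 6 steps, so the factor is 1.333^6.
8.252 × 1.333⁶ = 8.252 × 5.61023 ≈ 46.296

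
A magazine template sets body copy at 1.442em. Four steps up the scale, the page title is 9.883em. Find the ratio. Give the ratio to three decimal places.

1.618

r⁴ = 9.883 / 1.442, so r = (9.883/1.442)^(1/4).
r = 6.8537^(1/4) ≈ 1.6180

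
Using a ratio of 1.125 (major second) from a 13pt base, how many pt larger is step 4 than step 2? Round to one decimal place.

Step 2: 13.0 × 1.125² = 16.453pt
Step 4: 13.0 × 1.125⁴ = 20.823pt
Difference: 20.823 − 16.453 = 4.370pt

4.4pt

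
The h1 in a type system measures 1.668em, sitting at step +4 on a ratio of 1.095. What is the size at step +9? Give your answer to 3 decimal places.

2.626em

1.668 × 1.095⁵ = 1.668 × 1.57424 ≈ 2.626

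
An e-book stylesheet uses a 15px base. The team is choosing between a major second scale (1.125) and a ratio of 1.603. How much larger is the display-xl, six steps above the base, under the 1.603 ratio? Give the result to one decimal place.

Major second: 15.0 × 1.125⁶ = 30.409px
At 1.603: 15.0 × 1.603⁶ = 254.503px
Difference: 254.503 − 30.409 = 224.094px

224.1px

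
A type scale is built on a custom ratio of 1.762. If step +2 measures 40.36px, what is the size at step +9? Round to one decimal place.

40.36 × 1.762⁷ = 40.36 × 52.72800 ≈ 2128.102

2128.1px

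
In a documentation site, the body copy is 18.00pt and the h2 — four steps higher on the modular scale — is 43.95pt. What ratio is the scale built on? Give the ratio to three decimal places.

r⁴ = 43.95 / 18.00, so r = (43.95/18.00)^(1/4).
r = 2.4417^(1/4) ≈ 1.2500

1.250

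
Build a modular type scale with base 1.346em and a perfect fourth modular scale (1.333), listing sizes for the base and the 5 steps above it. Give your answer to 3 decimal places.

Step 0: 1.346em
Step 1: 1.346 × 1.333 = 1.794
Step 2: 1.346 × 1.333² = 2.392
Step 3: 1.346 × 1.333³ = 3.188
Step 4: 1.346 × 1.333⁴ = 4.250
Step 5: 1.346 × 1.333⁵ = 5.665

1.346em, 1.794em, 2.392em, 3.188em, 4.250em, 5.665em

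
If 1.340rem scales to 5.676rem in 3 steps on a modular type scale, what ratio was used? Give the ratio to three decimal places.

r³ = 5.676 / 1.340, so r = (5.676/1.340)^(1/3).
r = 4.2358^(1/3) ≈ 1.6180

1.618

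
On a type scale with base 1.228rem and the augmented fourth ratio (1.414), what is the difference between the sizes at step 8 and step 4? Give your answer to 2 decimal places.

14.72rem

Step 4: 1.228 × 1.414⁴ = 4.9090rem
Step 8: 1.228 × 1.414⁸ = 19.6243rem
Difference: 19.6243 − 4.9090 = 14.7153rem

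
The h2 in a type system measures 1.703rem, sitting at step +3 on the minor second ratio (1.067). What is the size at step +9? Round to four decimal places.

2.5131rem

1.703 × 1.067⁶ = 1.703 × 1.47566 ≈ 2.5131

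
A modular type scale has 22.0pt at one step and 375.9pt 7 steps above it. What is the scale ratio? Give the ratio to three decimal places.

The ratio satisfies 22.0 × r⁷ = 375.9, so r = (375.9 / 22.0)^(1/7).
r = 17.0864^(1/7) ≈ 1.5000

1.500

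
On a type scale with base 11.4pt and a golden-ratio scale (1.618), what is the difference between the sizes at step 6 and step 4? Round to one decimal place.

Step 4: 11.4 × 1.618⁴ = 78.130pt
Step 6: 11.4 × 1.618⁶ = 204.539pt
Difference: 204.539 − 78.130 = 126.409pt

126.4pt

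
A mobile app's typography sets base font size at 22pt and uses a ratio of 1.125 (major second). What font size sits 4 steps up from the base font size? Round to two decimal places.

35.24pt

22.0 × 1.125⁴ = 22.0 × 1.60181 ≈ 35.24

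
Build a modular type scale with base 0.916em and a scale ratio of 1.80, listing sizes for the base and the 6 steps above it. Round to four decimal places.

Step 0: 0.916em
Step 1: 0.916 × 1.80 = 1.6488
Step 2: 0.916 × 1.80² = 2.9678
Step 3: 0.916 × 1.80³ = 5.3421
Step 4: 0.916 × 1.80⁴ = 9.6158
Step 5: 0.916 × 1.80⁵ = 17.3084
Step 6: 0.916 × 1.80⁶ = 31.1552

0.9160em, 1.6488em, 2.9678em, 5.3421em, 9.6158em, 17.3084em, 31.1552em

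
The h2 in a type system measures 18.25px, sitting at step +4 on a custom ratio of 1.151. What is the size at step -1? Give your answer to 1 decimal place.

18.25 ÷ 1.151⁵ = 18.25 ÷ 2.02012 ≈ 9.034

9.0px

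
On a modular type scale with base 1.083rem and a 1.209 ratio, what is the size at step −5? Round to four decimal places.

0.4193rem

1.083 ÷ 1.209⁵ = 1.083 ÷ 2.58304 ≈ 0.4193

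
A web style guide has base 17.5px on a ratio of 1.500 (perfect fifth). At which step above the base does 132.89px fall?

1.500ⁿ = 132.89 / 17.5 = 7.5937
n = ln(7.5937) / ln(1.500) = 2.0273 / 0.4055 ≈ 5.00

5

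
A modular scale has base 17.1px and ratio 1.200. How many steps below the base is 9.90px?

1.200ⁿ = 17.1 / 9.90 = 1.7273
n = ln(1.7273) / ln(1.200) = 0.5465 / 0.1823 ≈ 3.00

3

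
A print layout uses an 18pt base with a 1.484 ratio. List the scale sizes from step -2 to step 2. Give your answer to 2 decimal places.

Step -2: 18.0 ÷ 1.484² = 8.17
Step -1: 18.0 ÷ 1.484 = 12.13
Step 0: 18pt
Step 1: 18.0 × 1.484 = 26.71
Step 2: 18.0 × 1.484² = 39.64

8.17pt, 12.13pt, 18.00pt, 26.71pt, 39.64pt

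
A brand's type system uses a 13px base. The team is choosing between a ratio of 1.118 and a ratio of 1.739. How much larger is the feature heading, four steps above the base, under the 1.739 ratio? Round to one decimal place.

At 1.118: 13.0 × 1.118⁴ = 20.310px
At 1.739: 13.0 × 1.739⁴ = 118.889px
Difference: 118.889 − 20.310 = 98.579px

98.6px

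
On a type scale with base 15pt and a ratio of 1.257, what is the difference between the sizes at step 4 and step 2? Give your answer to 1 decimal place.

13.7pt

Step 2: 15.0 × 1.257² = 23.701pt
Step 4: 15.0 × 1.257⁴ = 37.448pt
Difference: 37.448 − 23.701 = 13.747pt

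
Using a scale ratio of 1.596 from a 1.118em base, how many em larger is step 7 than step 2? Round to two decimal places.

Step 2: 1.118 × 1.596² = 2.8478em
Step 7: 1.118 × 1.596⁷ = 29.4898em
Difference: 29.4898 − 2.8478 = 26.6420em

26.64em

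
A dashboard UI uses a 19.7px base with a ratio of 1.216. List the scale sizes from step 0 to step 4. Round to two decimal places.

19.70px, 23.96px, 29.13px, 35.42px, 43.07px

Step 0: 19.7px
Step 1: 19.7 × 1.216 = 23.96
Step 2: 19.7 × 1.216² = 29.13
Step 3: 19.7 × 1.216³ = 35.42
Step 4: 19.7 × 1.216⁴ = 43.07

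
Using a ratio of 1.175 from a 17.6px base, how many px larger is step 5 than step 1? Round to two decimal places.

Step 1: 17.6 × 1.175 = 20.6800px
Step 5: 17.6 × 1.175⁵ = 39.4187px
Difference: 39.4187 − 20.6800 = 18.7387px

18.74px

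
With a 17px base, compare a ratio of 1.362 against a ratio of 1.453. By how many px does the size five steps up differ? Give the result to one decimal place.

At 1.362: 17.0 × 1.362⁵ = 79.677px
At 1.453: 17.0 × 1.453⁵ = 110.097px
Difference: 110.097 − 79.677 = 30.420px

30.4px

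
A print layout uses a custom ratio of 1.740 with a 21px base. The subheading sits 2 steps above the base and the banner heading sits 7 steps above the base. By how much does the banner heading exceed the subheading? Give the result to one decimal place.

950.5px

Step 2: 21.0 × 1.740² = 63.580px
Step 7: 21.0 × 1.740⁷ = 1014.061px
Difference: 1014.061 − 63.580 = 950.481px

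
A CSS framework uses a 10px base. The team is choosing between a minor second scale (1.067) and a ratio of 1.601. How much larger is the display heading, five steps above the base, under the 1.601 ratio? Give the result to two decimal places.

91.36px

Minor second: 10.0 × 1.067⁵ = 13.8300px
At 1.601: 10.0 × 1.601⁵ = 105.1857px
Difference: 105.1857 − 13.8300 = 91.3557px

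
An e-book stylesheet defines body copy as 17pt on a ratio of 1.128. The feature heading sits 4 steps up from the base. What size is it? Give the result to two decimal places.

27.52pt

A modular type scale is a geometric sequence: sizeₙ = base × rⁿ.
17.0 × 1.128⁴ = 17.0 × 1.61896 ≈ 27.52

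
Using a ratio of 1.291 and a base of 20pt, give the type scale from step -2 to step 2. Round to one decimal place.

Step -2: 20.0 ÷ 1.291² = 12.0
Step -1: 20.0 ÷ 1.291 = 15.5
Step 0: 20pt
Step 1: 20.0 × 1.291 = 25.8
Step 2: 20.0 × 1.291² = 33.3

12.0pt, 15.5pt, 20.0pt, 25.8pt, 33.3pt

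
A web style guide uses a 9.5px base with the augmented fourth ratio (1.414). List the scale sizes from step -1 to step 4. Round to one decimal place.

6.7px, 9.5px, 13.4px, 19.0px, 26.9px, 38.0px

Step -1: 9.5 ÷ 1.414 = 6.7
Step 0: 9.5px
Step 1: 9.5 × 1.414 = 13.4
Step 2: 9.5 × 1.414² = 19.0
Step 3: 9.5 × 1.414³ = 26.9
Step 4: 9.5 × 1.414⁴ = 38.0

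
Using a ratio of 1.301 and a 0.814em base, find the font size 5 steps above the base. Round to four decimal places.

3.0340em

0.814 × 1.301⁵ = 0.814 × 3.72723 ≈ 3.0340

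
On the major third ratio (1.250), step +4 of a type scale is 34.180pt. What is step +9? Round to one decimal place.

104.3pt

The gap is 9 − (4) = 5 steps, so the factor is 1.250^5.
34.180 × 1.250⁵ = 34.180 × 3.05176 ≈ 104.309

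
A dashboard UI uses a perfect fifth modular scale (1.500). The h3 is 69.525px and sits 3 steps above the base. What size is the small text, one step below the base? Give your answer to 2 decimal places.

69.525 ÷ 1.500⁴ = 69.525 ÷ 5.06250 ≈ 13.733

13.73px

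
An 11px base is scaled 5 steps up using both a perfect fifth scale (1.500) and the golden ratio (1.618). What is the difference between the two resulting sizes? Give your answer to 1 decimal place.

Perfect fifth: 11.0 × 1.500⁵ = 83.531px
Golden ratio: 11.0 × 1.618⁵ = 121.979px
Difference: 121.979 − 83.531 = 38.448px

38.4px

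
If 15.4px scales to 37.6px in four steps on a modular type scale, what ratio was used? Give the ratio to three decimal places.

r⁴ = 37.6 / 15.4, so r = (37.6/15.4)^(1/4).
r = 2.4416^(1/4) ≈ 1.2500

1.250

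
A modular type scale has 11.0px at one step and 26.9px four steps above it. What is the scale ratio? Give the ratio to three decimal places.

1.251

The ratio satisfies 11.0 × r⁴ = 26.9, so r = (26.9 / 11.0)^(1/4).
r = 2.4455^(1/4) ≈ 1.2505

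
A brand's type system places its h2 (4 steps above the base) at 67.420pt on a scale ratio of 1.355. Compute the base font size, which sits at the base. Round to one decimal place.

20.0pt

67.420 ÷ 1.355⁴ = 67.420 ÷ 3.37099 ≈ 20.000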